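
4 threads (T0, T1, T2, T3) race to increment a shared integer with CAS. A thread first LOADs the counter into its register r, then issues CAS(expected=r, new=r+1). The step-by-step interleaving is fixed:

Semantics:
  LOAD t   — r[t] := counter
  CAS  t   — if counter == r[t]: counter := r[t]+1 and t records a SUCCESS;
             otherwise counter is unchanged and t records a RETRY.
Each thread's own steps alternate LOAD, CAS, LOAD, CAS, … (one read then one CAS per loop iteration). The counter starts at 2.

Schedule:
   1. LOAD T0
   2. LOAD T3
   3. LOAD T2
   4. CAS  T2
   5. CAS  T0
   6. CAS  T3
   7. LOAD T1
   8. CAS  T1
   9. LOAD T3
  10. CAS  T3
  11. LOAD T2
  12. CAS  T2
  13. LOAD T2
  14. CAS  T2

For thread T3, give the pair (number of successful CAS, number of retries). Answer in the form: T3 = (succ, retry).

T3 = (1, 1)

T0 LOAD — after: cnt=2, r=2 — load
T3 LOAD — after: cnt=2, r=2 — load
T2 LOAD — after: cnt=2, r=2 — load
T2 CAS — after: cnt=3, r=2 — ok
T0 CAS — after: cnt=3, r=2 — retry
T3 CAS — after: cnt=3, r=2 — retry
T1 LOAD — after: cnt=3, r=3 — load
T1 CAS — after: cnt=4, r=3 — ok
T3 LOAD — after: cnt=4, r=4 — load
T3 CAS — after: cnt=5, r=4 — ok
T2 LOAD — after: cnt=5, r=5 — load
T2 CAS — after: cnt=6, r=5 — ok
T2 LOAD — after: cnt=6, r=6 — load
T2 CAS — after: cnt=7, r=6 — ok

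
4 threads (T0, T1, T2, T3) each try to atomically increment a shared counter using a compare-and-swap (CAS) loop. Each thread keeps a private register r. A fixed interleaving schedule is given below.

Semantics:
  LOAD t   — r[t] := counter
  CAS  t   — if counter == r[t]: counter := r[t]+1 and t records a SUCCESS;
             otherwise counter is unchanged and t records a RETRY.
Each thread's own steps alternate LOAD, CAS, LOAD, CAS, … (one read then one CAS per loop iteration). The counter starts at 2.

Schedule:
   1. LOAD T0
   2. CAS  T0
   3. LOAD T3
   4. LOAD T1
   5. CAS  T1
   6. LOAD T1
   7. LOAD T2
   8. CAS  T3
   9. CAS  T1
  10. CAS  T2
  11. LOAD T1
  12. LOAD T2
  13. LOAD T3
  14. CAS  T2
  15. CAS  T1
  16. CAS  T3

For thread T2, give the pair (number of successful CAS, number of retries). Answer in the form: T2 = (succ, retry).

[1] T0.load  rd  (counter 2, T0.r 2)
[2] T0.cas  hit  (counter 3, T0.r 2)
[3] T3.load  rd  (counter 3, T3.r 3)
[4] T1.load  rd  (counter 3, T1.r 3)
[5] T1.cas  hit  (counter 4, T1.r 3)
[6] T1.load  rd  (counter 4, T1.r 4)
[7] T2.load  rd  (counter 4, T2.r 4)
[8] T3.cas  miss  (counter 4, T3.r 3)
[9] T1.cas  hit  (counter 5, T1.r 4)
[10] T2.cas  miss  (counter 5, T2.r 4)
[11] T1.load  rd  (counter 5, T1.r 5)
[12] T2.load  rd  (counter 5, T2.r 5)
[13] T3.load  rd  (counter 5, T3.r 5)
[14] T2.cas  hit  (counter 6, T2.r 5)
[15] T1.cas  miss  (counter 6, T1.r 5)
[16] T3.cas  miss  (counter 6, T3.r 5)

T2 = (1, 1)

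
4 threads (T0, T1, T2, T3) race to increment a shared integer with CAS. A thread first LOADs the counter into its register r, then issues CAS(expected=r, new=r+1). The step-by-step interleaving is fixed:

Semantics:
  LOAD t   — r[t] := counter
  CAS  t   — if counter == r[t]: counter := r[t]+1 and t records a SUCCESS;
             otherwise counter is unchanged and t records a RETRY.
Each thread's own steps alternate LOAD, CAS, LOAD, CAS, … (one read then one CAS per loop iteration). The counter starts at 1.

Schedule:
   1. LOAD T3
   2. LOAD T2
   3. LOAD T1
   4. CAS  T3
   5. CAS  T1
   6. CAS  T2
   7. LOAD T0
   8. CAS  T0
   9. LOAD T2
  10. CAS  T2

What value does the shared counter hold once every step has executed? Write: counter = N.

counter = 4

step 1: T3 LOAD ⇒ load; ctr=1 reg=1
step 2: T2 LOAD ⇒ load; ctr=1 reg=1
step 3: T1 LOAD ⇒ load; ctr=1 reg=1
step 4: T3 CAS ⇒ ok; ctr=2 reg=1
step 5: T1 CAS ⇒ retry; ctr=2 reg=1
step 6: T2 CAS ⇒ retry; ctr=2 reg=1
step 7: T0 LOAD ⇒ load; ctr=2 reg=2
step 8: T0 CAS ⇒ ok; ctr=3 reg=2
step 9: T2 LOAD ⇒ load; ctr=3 reg=3
step 10: T2 CAS ⇒ ok; ctr=4 reg=3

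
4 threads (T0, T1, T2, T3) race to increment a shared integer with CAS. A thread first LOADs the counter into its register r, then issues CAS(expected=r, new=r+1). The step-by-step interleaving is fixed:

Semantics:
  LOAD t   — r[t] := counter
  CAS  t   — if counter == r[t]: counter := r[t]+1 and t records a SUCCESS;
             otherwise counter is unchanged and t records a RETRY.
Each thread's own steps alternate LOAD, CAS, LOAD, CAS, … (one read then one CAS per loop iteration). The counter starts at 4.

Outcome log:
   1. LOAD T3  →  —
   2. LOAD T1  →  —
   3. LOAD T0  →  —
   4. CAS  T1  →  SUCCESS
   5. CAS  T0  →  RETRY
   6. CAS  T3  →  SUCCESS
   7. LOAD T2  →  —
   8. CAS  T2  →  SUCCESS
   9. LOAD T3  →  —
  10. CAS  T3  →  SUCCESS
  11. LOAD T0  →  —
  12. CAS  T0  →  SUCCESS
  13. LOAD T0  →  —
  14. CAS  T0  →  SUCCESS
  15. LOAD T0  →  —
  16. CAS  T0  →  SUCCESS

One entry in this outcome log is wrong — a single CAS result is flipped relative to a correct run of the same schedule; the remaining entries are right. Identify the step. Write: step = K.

Reference trace:
T3 LOAD — after: cnt=4, r=4 — load
T1 LOAD — after: cnt=4, r=4 — load
T0 LOAD — after: cnt=4, r=4 — load
T1 CAS — after: cnt=5, r=4 — ok
T0 CAS — after: cnt=5, r=4 — retry
T3 CAS — after: cnt=5, r=4 — retry
T2 LOAD — after: cnt=5, r=5 — load
T2 CAS — after: cnt=6, r=5 — ok
T3 LOAD — after: cnt=6, r=6 — load
T3 CAS — after: cnt=7, r=6 — ok
T0 LOAD — after: cnt=7, r=7 — load
T0 CAS — after: cnt=8, r=7 — ok
T0 LOAD — after: cnt=8, r=8 — load
T0 CAS — after: cnt=9, r=8 — ok
T0 LOAD — after: cnt=9, r=9 — load
T0 CAS — after: cnt=10, r=9 — ok
Mismatch at 6.

step = 6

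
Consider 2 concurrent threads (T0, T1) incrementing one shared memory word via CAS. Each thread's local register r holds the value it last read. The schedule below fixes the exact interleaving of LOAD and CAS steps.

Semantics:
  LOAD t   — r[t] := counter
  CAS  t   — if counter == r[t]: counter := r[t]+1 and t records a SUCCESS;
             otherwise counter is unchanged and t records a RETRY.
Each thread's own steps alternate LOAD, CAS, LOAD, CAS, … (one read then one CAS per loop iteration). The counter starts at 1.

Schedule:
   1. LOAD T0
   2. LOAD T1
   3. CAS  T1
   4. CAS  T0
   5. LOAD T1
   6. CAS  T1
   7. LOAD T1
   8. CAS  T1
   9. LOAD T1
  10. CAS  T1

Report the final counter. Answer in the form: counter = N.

counter = 5

[1] T0.load  rd  (counter 1, T0.r 1)
[2] T1.load  rd  (counter 1, T1.r 1)
[3] T1.cas  hit  (counter 2, T1.r 1)
[4] T0.cas  miss  (counter 2, T0.r 1)
[5] T1.load  rd  (counter 2, T1.r 2)
[6] T1.cas  hit  (counter 3, T1.r 2)
[7] T1.load  rd  (counter 3, T1.r 3)
[8] T1.cas  hit  (counter 4, T1.r 3)
[9] T1.load  rd  (counter 4, T1.r 4)
[10] T1.cas  hit  (counter 5, T1.r 4)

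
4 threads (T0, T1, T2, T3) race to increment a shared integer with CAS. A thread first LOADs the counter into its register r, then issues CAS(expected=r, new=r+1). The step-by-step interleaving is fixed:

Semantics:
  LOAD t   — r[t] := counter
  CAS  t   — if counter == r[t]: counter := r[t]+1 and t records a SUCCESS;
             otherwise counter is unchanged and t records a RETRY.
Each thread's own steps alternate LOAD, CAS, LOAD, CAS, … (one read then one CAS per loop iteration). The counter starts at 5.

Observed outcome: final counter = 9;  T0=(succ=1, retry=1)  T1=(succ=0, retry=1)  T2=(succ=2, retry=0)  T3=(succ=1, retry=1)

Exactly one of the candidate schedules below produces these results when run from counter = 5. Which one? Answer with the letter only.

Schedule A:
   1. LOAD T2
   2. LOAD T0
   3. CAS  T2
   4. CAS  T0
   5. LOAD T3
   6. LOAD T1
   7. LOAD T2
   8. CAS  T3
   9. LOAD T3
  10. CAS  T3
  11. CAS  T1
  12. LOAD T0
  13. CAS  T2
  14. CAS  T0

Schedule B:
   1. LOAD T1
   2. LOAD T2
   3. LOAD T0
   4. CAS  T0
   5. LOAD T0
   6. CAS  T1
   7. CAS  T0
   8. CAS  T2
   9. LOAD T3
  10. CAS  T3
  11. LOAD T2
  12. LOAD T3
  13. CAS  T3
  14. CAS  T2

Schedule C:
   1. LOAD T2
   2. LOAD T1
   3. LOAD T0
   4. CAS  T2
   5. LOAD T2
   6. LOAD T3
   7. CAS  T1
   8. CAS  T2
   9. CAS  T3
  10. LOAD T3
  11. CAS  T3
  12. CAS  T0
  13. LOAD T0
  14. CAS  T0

C

Tracing schedule C:
[1] T2.load  rd  (counter 5, T2.r 5)
[2] T1.load  rd  (counter 5, T1.r 5)
[3] T0.load  rd  (counter 5, T0.r 5)
[4] T2.cas  hit  (counter 6, T2.r 5)
[5] T2.load  rd  (counter 6, T2.r 6)
[6] T3.load  rd  (counter 6, T3.r 6)
[7] T1.cas  miss  (counter 6, T1.r 5)
[8] T2.cas  hit  (counter 7, T2.r 6)
[9] T3.cas  miss  (counter 7, T3.r 6)
[10] T3.load  rd  (counter 7, T3.r 7)
[11] T3.cas  hit  (counter 8, T3.r 7)
[12] T0.cas  miss  (counter 8, T0.r 5)
[13] T0.load  rd  (counter 8, T0.r 8)
[14] T0.cas  hit  (counter 9, T0.r 8)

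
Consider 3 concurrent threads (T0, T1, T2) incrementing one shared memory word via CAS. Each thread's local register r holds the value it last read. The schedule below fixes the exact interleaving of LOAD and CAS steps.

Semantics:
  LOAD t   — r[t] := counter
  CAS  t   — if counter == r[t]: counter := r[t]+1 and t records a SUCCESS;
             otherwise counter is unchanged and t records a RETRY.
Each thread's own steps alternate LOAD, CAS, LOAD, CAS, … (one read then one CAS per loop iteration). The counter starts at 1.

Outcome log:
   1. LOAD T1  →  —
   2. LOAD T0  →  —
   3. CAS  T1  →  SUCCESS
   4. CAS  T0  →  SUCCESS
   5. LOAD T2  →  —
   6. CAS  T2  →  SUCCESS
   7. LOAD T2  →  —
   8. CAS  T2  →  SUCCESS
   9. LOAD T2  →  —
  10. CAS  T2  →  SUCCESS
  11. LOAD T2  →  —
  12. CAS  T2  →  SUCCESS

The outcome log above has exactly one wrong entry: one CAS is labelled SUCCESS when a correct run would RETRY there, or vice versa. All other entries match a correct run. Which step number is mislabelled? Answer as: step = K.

step = 4

Re-executing:
1. LOAD T1 → mem=1 r[T1]=1 [LOAD]
2. LOAD T0 → mem=1 r[T0]=1 [LOAD]
3. CAS T1 → mem=2 r[T1]=1 [OK]
4. CAS T0 → mem=2 r[T0]=1 [RETRY]
5. LOAD T2 → mem=2 r[T2]=2 [LOAD]
6. CAS T2 → mem=3 r[T2]=2 [OK]
7. LOAD T2 → mem=3 r[T2]=3 [LOAD]
8. CAS T2 → mem=4 r[T2]=3 [OK]
9. LOAD T2 → mem=4 r[T2]=4 [LOAD]
10. CAS T2 → mem=5 r[T2]=4 [OK]
11. LOAD T2 → mem=5 r[T2]=5 [LOAD]
12. CAS T2 → mem=6 r[T2]=5 [OK]
Mismatch at 4.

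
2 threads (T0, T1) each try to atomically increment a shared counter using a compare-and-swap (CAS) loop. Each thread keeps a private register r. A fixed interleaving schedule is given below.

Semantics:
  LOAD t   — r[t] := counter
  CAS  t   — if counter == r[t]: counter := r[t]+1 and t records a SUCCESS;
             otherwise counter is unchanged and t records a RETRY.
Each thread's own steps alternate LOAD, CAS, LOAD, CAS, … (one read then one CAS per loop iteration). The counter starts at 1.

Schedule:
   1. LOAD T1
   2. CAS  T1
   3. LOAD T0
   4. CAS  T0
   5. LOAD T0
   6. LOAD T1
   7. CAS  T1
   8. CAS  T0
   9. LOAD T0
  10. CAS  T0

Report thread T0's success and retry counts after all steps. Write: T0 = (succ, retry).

#1 T1 reads 1
#2 T1 CAS(1→2) writes; counter now 2
#3 T0 reads 2
#4 T0 CAS(2→3) writes; counter now 3
#5 T0 reads 3
#6 T1 reads 3
#7 T1 CAS(3→4) writes; counter now 4
#8 T0 CAS(3→4) fails; counter now 4
#9 T0 reads 4
#10 T0 CAS(4→5) writes; counter now 5

T0 = (2, 1)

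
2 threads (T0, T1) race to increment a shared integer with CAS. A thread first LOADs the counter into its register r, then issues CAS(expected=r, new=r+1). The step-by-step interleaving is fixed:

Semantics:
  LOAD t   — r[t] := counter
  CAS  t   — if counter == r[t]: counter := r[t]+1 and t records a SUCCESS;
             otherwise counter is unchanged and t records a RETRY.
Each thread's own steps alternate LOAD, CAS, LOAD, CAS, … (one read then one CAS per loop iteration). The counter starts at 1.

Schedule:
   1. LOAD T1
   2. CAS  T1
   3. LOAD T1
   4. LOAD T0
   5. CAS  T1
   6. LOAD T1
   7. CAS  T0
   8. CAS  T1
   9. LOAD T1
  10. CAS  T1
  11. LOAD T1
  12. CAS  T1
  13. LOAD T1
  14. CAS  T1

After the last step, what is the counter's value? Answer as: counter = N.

counter = 7

   1) LOAD T1:  M=1  r_T1=1
   2) CAS  T1:  M=2  r_T1=1 ✓
   3) LOAD T1:  M=2  r_T1=2
   4) LOAD T0:  M=2  r_T0=2
   5) CAS  T1:  M=3  r_T1=2 ✓
   6) LOAD T1:  M=3  r_T1=3
   7) CAS  T0:  M=3  r_T0=2 ✗
   8) CAS  T1:  M=4  r_T1=3 ✓
   9) LOAD T1:  M=4  r_T1=4
  10) CAS  T1:  M=5  r_T1=4 ✓
  11) LOAD T1:  M=5  r_T1=5
  12) CAS  T1:  M=6  r_T1=5 ✓
  13) LOAD T1:  M=6  r_T1=6
  14) CAS  T1:  M=7  r_T1=6 ✓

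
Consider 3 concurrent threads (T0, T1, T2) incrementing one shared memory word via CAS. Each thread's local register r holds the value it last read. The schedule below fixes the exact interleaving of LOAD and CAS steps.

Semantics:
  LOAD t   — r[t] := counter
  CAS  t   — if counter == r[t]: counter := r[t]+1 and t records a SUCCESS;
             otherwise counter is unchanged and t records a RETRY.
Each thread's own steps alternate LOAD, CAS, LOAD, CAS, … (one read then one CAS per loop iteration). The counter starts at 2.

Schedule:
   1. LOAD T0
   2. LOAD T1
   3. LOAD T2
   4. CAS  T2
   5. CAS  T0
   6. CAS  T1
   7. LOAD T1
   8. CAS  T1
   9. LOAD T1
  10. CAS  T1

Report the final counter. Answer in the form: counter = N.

counter = 5

step 1: T0 LOAD ⇒ load; ctr=2 reg=2
step 2: T1 LOAD ⇒ load; ctr=2 reg=2
step 3: T2 LOAD ⇒ load; ctr=2 reg=2
step 4: T2 CAS ⇒ ok; ctr=3 reg=2
step 5: T0 CAS ⇒ retry; ctr=3 reg=2
step 6: T1 CAS ⇒ retry; ctr=3 reg=2
step 7: T1 LOAD ⇒ load; ctr=3 reg=3
step 8: T1 CAS ⇒ ok; ctr=4 reg=3
step 9: T1 LOAD ⇒ load; ctr=4 reg=4
step 10: T1 CAS ⇒ ok; ctr=5 reg=4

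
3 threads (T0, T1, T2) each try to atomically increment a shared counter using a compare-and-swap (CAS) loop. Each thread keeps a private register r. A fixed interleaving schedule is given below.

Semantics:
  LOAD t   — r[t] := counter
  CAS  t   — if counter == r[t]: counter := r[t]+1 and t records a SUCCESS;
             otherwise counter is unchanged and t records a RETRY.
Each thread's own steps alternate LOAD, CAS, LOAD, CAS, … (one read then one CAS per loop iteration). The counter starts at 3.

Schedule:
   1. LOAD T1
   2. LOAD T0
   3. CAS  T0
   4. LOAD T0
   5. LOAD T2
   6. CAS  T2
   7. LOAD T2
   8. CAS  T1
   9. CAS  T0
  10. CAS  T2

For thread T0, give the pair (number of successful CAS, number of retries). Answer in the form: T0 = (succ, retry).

T0 = (1, 1)

   1) LOAD T1:  M=3  r_T1=3
   2) LOAD T0:  M=3  r_T0=3
   3) CAS  T0:  M=4  r_T0=3 ✓
   4) LOAD T0:  M=4  r_T0=4
   5) LOAD T2:  M=4  r_T2=4
   6) CAS  T2:  M=5  r_T2=4 ✓
   7) LOAD T2:  M=5  r_T2=5
   8) CAS  T1:  M=5  r_T1=3 ✗
   9) CAS  T0:  M=5  r_T0=4 ✗
  10) CAS  T2:  M=6  r_T2=5 ✓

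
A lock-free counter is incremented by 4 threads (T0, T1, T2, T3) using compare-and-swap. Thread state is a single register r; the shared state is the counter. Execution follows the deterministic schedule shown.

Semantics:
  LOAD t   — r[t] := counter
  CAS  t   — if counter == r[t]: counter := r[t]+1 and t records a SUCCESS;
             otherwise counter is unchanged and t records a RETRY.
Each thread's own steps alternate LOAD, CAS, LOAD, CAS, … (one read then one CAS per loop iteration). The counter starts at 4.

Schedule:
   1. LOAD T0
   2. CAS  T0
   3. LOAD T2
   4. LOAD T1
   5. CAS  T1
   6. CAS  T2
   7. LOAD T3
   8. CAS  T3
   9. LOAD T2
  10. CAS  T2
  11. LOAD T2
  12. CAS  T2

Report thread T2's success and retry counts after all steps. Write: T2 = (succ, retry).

T2 = (2, 1)

1. LOAD T0 → mem=4 r[T0]=4 [LOAD]
2. CAS T0 → mem=5 r[T0]=4 [OK]
3. LOAD T2 → mem=5 r[T2]=5 [LOAD]
4. LOAD T1 → mem=5 r[T1]=5 [LOAD]
5. CAS T1 → mem=6 r[T1]=5 [OK]
6. CAS T2 → mem=6 r[T2]=5 [RETRY]
7. LOAD T3 → mem=6 r[T3]=6 [LOAD]
8. CAS T3 → mem=7 r[T3]=6 [OK]
9. LOAD T2 → mem=7 r[T2]=7 [LOAD]
10. CAS T2 → mem=8 r[T2]=7 [OK]
11. LOAD T2 → mem=8 r[T2]=8 [LOAD]
12. CAS T2 → mem=9 r[T2]=8 [OK]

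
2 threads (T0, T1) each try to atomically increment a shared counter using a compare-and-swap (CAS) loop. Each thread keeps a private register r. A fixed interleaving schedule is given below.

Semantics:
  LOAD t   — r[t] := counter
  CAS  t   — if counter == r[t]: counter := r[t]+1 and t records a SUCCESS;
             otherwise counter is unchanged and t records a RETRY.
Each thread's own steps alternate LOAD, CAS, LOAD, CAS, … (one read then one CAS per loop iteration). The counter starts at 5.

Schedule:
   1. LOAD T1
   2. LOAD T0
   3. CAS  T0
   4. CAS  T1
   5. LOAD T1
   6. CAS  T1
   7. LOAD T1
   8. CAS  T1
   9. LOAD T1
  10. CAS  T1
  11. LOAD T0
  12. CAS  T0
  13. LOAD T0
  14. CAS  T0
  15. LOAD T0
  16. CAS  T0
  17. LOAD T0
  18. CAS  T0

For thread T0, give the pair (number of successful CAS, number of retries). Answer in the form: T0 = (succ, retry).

T0 = (5, 0)

1. LOAD T1 → mem=5 r[T1]=5 [LOAD]
2. LOAD T0 → mem=5 r[T0]=5 [LOAD]
3. CAS T0 → mem=6 r[T0]=5 [OK]
4. CAS T1 → mem=6 r[T1]=5 [RETRY]
5. LOAD T1 → mem=6 r[T1]=6 [LOAD]
6. CAS T1 → mem=7 r[T1]=6 [OK]
7. LOAD T1 → mem=7 r[T1]=7 [LOAD]
8. CAS T1 → mem=8 r[T1]=7 [OK]
9. LOAD T1 → mem=8 r[T1]=8 [LOAD]
10. CAS T1 → mem=9 r[T1]=8 [OK]
11. LOAD T0 → mem=9 r[T0]=9 [LOAD]
12. CAS T0 → mem=10 r[T0]=9 [OK]
13. LOAD T0 → mem=10 r[T0]=10 [LOAD]
14. CAS T0 → mem=11 r[T0]=10 [OK]
15. LOAD T0 → mem=11 r[T0]=11 [LOAD]
16. CAS T0 → mem=12 r[T0]=11 [OK]
17. LOAD T0 → mem=12 r[T0]=12 [LOAD]
18. CAS T0 → mem=13 r[T0]=12 [OK]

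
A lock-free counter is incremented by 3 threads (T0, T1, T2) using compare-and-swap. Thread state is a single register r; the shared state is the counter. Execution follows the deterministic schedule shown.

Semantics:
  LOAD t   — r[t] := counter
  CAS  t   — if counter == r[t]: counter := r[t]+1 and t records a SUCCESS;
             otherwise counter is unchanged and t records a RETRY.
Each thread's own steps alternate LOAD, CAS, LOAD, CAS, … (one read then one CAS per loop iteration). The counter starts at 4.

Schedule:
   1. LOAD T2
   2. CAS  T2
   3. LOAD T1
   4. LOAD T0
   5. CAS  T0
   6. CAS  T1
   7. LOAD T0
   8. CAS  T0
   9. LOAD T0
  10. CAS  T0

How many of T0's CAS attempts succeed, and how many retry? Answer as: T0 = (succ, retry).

T0 = (3, 0)

1. LOAD T2 → mem=4 r[T2]=4 [LOAD]
2. CAS T2 → mem=5 r[T2]=4 [OK]
3. LOAD T1 → mem=5 r[T1]=5 [LOAD]
4. LOAD T0 → mem=5 r[T0]=5 [LOAD]
5. CAS T0 → mem=6 r[T0]=5 [OK]
6. CAS T1 → mem=6 r[T1]=5 [RETRY]
7. LOAD T0 → mem=6 r[T0]=6 [LOAD]
8. CAS T0 → mem=7 r[T0]=6 [OK]
9. LOAD T0 → mem=7 r[T0]=7 [LOAD]
10. CAS T0 → mem=8 r[T0]=7 [OK]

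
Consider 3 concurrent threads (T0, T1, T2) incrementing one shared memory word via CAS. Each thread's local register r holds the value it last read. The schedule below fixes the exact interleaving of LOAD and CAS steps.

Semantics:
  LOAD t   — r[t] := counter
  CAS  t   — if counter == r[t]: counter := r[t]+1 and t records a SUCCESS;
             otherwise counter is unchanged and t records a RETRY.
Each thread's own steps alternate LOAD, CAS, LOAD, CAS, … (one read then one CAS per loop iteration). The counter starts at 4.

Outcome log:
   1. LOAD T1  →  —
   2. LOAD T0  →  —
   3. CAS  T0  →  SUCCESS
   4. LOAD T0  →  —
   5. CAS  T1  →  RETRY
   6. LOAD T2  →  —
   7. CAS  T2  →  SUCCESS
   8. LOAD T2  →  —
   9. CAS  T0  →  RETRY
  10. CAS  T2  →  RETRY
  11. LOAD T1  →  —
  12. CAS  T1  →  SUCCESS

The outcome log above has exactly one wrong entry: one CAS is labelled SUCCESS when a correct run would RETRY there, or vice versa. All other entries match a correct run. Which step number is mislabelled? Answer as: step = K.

step = 10

Correct run:
1. LOAD T1 → mem=4 r[T1]=4 [LOAD]
2. LOAD T0 → mem=4 r[T0]=4 [LOAD]
3. CAS T0 → mem=5 r[T0]=4 [OK]
4. LOAD T0 → mem=5 r[T0]=5 [LOAD]
5. CAS T1 → mem=5 r[T1]=4 [RETRY]
6. LOAD T2 → mem=5 r[T2]=5 [LOAD]
7. CAS T2 → mem=6 r[T2]=5 [OK]
8. LOAD T2 → mem=6 r[T2]=6 [LOAD]
9. CAS T0 → mem=6 r[T0]=5 [RETRY]
10. CAS T2 → mem=7 r[T2]=6 [OK]
11. LOAD T1 → mem=7 r[T1]=7 [LOAD]
12. CAS T1 → mem=8 r[T1]=7 [OK]
Mismatch at 10.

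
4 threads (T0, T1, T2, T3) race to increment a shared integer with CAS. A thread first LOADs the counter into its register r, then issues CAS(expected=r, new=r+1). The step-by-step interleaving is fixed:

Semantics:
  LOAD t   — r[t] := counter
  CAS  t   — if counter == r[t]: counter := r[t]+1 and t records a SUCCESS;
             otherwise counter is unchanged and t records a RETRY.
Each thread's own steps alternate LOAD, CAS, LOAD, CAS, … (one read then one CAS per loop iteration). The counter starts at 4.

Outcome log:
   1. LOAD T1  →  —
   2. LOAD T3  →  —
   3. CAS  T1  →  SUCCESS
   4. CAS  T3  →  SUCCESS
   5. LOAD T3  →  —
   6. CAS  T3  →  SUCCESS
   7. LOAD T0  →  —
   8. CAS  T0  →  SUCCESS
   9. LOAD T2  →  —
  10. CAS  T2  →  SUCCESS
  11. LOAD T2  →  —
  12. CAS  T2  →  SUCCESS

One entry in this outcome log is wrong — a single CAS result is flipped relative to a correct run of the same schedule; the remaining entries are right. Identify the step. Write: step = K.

Re-executing:
   1) LOAD T1:  M=4  r_T1=4
   2) LOAD T3:  M=4  r_T3=4
   3) CAS  T1:  M=5  r_T1=4 ✓
   4) CAS  T3:  M=5  r_T3=4 ✗
   5) LOAD T3:  M=5  r_T3=5
   6) CAS  T3:  M=6  r_T3=5 ✓
   7) LOAD T0:  M=6  r_T0=6
   8) CAS  T0:  M=7  r_T0=6 ✓
   9) LOAD T2:  M=7  r_T2=7
  10) CAS  T2:  M=8  r_T2=7 ✓
  11) LOAD T2:  M=8  r_T2=8
  12) CAS  T2:  M=9  r_T2=8 ✓
Log disagrees first at step 4.

step = 4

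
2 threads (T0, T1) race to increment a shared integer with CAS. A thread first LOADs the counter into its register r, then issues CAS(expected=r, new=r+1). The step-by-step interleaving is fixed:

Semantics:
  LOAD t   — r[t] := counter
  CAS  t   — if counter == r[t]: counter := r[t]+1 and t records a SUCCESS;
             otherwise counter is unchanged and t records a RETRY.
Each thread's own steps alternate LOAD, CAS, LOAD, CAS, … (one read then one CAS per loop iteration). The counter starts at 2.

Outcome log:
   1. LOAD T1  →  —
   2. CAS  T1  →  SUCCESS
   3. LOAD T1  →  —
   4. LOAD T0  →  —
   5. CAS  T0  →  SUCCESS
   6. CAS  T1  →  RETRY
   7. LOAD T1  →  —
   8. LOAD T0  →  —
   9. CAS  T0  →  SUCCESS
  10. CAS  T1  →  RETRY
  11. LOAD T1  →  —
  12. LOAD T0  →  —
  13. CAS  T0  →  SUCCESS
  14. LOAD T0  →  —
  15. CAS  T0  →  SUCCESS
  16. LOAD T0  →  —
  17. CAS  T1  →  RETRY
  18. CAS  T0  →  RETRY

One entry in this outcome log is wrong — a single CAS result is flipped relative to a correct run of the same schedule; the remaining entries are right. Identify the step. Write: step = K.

Re-executing:
1. LOAD T1 → mem=2 r[T1]=2 [LOAD]
2. CAS T1 → mem=3 r[T1]=2 [OK]
3. LOAD T1 → mem=3 r[T1]=3 [LOAD]
4. LOAD T0 → mem=3 r[T0]=3 [LOAD]
5. CAS T0 → mem=4 r[T0]=3 [OK]
6. CAS T1 → mem=4 r[T1]=3 [RETRY]
7. LOAD T1 → mem=4 r[T1]=4 [LOAD]
8. LOAD T0 → mem=4 r[T0]=4 [LOAD]
9. CAS T0 → mem=5 r[T0]=4 [OK]
10. CAS T1 → mem=5 r[T1]=4 [RETRY]
11. LOAD T1 → mem=5 r[T1]=5 [LOAD]
12. LOAD T0 → mem=5 r[T0]=5 [LOAD]
13. CAS T0 → mem=6 r[T0]=5 [OK]
14. LOAD T0 → mem=6 r[T0]=6 [LOAD]
15. CAS T0 → mem=7 r[T0]=6 [OK]
16. LOAD T0 → mem=7 r[T0]=7 [LOAD]
17. CAS T1 → mem=7 r[T1]=5 [RETRY]
18. CAS T0 → mem=8 r[T0]=7 [OK]
Log disagrees first at step 18.

step = 18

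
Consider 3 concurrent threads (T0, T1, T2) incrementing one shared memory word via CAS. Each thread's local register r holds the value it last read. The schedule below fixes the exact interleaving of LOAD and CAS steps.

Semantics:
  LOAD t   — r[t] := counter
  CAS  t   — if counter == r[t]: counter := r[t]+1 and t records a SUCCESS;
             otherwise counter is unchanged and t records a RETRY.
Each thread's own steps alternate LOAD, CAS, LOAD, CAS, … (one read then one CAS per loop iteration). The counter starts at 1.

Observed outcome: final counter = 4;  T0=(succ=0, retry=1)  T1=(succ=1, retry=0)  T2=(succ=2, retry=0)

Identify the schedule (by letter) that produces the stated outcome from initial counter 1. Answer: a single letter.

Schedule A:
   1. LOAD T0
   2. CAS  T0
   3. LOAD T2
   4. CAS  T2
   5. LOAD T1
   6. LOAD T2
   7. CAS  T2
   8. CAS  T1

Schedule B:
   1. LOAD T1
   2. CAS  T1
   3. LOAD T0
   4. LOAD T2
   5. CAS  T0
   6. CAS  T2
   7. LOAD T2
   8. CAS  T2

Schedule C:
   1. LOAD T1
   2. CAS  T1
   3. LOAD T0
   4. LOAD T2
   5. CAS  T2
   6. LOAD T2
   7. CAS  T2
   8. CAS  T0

C

Simulating candidate C:
   1) LOAD T1:  M=1  r_T1=1
   2) CAS  T1:  M=2  r_T1=1 ✓
   3) LOAD T0:  M=2  r_T0=2
   4) LOAD T2:  M=2  r_T2=2
   5) CAS  T2:  M=3  r_T2=2 ✓
   6) LOAD T2:  M=3  r_T2=3
   7) CAS  T2:  M=4  r_T2=3 ✓
   8) CAS  T0:  M=4  r_T0=2 ✗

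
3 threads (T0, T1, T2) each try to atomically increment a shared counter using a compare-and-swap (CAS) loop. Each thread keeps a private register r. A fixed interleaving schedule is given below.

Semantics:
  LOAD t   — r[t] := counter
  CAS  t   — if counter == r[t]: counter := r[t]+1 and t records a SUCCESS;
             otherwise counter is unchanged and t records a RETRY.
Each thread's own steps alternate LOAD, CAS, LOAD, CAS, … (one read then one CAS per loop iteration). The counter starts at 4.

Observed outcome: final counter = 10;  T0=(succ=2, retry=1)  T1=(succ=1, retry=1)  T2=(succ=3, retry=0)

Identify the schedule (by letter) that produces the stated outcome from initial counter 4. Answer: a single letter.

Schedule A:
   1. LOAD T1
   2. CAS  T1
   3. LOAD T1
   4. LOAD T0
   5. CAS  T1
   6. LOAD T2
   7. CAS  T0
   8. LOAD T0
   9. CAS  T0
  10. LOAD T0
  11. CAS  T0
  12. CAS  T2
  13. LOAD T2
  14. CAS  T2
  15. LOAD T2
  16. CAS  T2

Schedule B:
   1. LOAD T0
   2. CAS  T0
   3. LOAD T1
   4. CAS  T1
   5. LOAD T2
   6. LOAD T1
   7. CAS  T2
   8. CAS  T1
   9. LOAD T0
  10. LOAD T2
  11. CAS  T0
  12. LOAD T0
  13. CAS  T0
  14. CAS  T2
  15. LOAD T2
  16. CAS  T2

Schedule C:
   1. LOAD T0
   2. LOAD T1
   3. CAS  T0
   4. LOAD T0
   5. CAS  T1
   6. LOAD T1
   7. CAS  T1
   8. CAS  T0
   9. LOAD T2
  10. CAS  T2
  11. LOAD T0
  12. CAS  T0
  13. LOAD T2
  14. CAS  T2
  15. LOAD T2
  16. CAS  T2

Tracing schedule C:
1. LOAD T0 → mem=4 r[T0]=4 [LOAD]
2. LOAD T1 → mem=4 r[T1]=4 [LOAD]
3. CAS T0 → mem=5 r[T0]=4 [OK]
4. LOAD T0 → mem=5 r[T0]=5 [LOAD]
5. CAS T1 → mem=5 r[T1]=4 [RETRY]
6. LOAD T1 → mem=5 r[T1]=5 [LOAD]
7. CAS T1 → mem=6 r[T1]=5 [OK]
8. CAS T0 → mem=6 r[T0]=5 [RETRY]
9. LOAD T2 → mem=6 r[T2]=6 [LOAD]
10. CAS T2 → mem=7 r[T2]=6 [OK]
11. LOAD T0 → mem=7 r[T0]=7 [LOAD]
12. CAS T0 → mem=8 r[T0]=7 [OK]
13. LOAD T2 → mem=8 r[T2]=8 [LOAD]
14. CAS T2 → mem=9 r[T2]=8 [OK]
15. LOAD T2 → mem=9 r[T2]=9 [LOAD]
16. CAS T2 → mem=10 r[T2]=9 [OK]

C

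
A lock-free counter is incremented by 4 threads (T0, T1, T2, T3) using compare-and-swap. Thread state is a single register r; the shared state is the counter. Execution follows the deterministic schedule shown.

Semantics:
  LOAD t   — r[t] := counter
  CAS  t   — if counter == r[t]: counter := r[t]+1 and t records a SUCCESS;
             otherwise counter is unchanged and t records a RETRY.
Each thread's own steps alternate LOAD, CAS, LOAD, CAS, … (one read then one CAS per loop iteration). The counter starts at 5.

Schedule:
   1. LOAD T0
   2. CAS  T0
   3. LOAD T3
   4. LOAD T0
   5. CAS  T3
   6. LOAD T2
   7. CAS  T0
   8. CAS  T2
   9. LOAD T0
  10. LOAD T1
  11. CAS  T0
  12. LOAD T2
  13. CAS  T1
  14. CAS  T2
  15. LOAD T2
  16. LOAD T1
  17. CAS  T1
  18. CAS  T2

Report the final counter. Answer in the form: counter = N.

step 1: T0 LOAD ⇒ load; ctr=5 reg=5
step 2: T0 CAS ⇒ ok; ctr=6 reg=5
step 3: T3 LOAD ⇒ load; ctr=6 reg=6
step 4: T0 LOAD ⇒ load; ctr=6 reg=6
step 5: T3 CAS ⇒ ok; ctr=7 reg=6
step 6: T2 LOAD ⇒ load; ctr=7 reg=7
step 7: T0 CAS ⇒ retry; ctr=7 reg=6
step 8: T2 CAS ⇒ ok; ctr=8 reg=7
step 9: T0 LOAD ⇒ load; ctr=8 reg=8
step 10: T1 LOAD ⇒ load; ctr=8 reg=8
step 11: T0 CAS ⇒ ok; ctr=9 reg=8
step 12: T2 LOAD ⇒ load; ctr=9 reg=9
step 13: T1 CAS ⇒ retry; ctr=9 reg=8
step 14: T2 CAS ⇒ ok; ctr=10 reg=9
step 15: T2 LOAD ⇒ load; ctr=10 reg=10
step 16: T1 LOAD ⇒ load; ctr=10 reg=10
step 17: T1 CAS ⇒ ok; ctr=11 reg=10
step 18: T2 CAS ⇒ retry; ctr=11 reg=10

counter = 11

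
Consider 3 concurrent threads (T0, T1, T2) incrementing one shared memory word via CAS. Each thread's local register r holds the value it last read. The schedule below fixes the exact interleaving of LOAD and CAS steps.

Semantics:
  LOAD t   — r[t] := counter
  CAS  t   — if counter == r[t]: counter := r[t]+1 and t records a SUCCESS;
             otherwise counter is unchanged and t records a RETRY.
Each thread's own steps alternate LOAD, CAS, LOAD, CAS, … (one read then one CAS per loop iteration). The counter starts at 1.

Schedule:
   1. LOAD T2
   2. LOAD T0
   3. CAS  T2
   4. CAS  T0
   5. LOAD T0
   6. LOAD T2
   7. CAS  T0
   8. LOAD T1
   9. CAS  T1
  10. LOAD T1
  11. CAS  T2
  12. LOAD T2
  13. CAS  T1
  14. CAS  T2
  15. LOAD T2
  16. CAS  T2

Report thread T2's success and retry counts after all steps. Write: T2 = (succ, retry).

1. LOAD T2 → mem=1 r[T2]=1 [LOAD]
2. LOAD T0 → mem=1 r[T0]=1 [LOAD]
3. CAS T2 → mem=2 r[T2]=1 [OK]
4. CAS T0 → mem=2 r[T0]=1 [RETRY]
5. LOAD T0 → mem=2 r[T0]=2 [LOAD]
6. LOAD T2 → mem=2 r[T2]=2 [LOAD]
7. CAS T0 → mem=3 r[T0]=2 [OK]
8. LOAD T1 → mem=3 r[T1]=3 [LOAD]
9. CAS T1 → mem=4 r[T1]=3 [OK]
10. LOAD T1 → mem=4 r[T1]=4 [LOAD]
11. CAS T2 → mem=4 r[T2]=2 [RETRY]
12. LOAD T2 → mem=4 r[T2]=4 [LOAD]
13. CAS T1 → mem=5 r[T1]=4 [OK]
14. CAS T2 → mem=5 r[T2]=4 [RETRY]
15. LOAD T2 → mem=5 r[T2]=5 [LOAD]
16. CAS T2 → mem=6 r[T2]=5 [OK]

T2 = (2, 2)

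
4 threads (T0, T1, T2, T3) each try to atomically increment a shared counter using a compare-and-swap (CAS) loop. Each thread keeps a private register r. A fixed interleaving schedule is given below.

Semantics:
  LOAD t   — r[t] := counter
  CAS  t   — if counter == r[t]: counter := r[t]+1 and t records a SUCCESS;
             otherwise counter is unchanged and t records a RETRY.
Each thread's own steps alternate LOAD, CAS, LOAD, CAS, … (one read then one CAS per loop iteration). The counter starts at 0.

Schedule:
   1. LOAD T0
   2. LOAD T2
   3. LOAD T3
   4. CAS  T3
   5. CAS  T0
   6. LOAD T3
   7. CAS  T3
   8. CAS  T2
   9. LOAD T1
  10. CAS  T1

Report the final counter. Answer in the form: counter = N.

counter = 3

   1) LOAD T0:  M=0  r_T0=0
   2) LOAD T2:  M=0  r_T2=0
   3) LOAD T3:  M=0  r_T3=0
   4) CAS  T3:  M=1  r_T3=0 ✓
   5) CAS  T0:  M=1  r_T0=0 ✗
   6) LOAD T3:  M=1  r_T3=1
   7) CAS  T3:  M=2  r_T3=1 ✓
   8) CAS  T2:  M=2  r_T2=0 ✗
   9) LOAD T1:  M=2  r_T1=2
  10) CAS  T1:  M=3  r_T1=2 ✓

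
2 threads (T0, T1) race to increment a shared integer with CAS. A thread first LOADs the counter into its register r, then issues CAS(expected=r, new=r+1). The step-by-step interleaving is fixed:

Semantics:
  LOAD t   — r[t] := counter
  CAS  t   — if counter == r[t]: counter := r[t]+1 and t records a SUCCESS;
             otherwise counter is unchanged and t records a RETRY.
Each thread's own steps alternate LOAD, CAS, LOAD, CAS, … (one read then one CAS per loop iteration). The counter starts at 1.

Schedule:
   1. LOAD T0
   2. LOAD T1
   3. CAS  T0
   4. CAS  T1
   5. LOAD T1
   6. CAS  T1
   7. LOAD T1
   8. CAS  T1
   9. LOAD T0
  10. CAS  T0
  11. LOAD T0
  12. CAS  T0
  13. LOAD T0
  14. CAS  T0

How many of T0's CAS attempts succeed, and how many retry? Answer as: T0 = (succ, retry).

#1 T0 reads 1
#2 T1 reads 1
#3 T0 CAS(1→2) writes; counter now 2
#4 T1 CAS(1→2) fails; counter now 2
#5 T1 reads 2
#6 T1 CAS(2→3) writes; counter now 3
#7 T1 reads 3
#8 T1 CAS(3→4) writes; counter now 4
#9 T0 reads 4
#10 T0 CAS(4→5) writes; counter now 5
#11 T0 reads 5
#12 T0 CAS(5→6) writes; counter now 6
#13 T0 reads 6
#14 T0 CAS(6→7) writes; counter now 7

T0 = (4, 0)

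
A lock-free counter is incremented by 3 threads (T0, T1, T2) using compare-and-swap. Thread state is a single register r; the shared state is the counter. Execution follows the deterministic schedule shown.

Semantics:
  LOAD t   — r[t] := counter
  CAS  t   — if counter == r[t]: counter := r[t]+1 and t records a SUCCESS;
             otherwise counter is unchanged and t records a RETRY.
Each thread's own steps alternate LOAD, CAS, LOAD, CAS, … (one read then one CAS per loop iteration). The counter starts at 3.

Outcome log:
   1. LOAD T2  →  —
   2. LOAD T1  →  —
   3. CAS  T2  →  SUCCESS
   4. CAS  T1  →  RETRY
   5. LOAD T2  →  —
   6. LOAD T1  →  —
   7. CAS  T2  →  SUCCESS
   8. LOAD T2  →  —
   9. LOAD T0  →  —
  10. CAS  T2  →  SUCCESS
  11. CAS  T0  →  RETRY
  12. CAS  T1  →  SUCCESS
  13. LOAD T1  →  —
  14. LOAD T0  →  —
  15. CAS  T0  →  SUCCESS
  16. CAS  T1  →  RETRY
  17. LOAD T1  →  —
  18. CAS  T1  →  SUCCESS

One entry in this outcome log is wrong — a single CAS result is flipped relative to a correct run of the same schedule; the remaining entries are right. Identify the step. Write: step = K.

Correct run:
#1 T2 reads 3
#2 T1 reads 3
#3 T2 CAS(3→4) writes; counter now 4
#4 T1 CAS(3→4) fails; counter now 4
#5 T2 reads 4
#6 T1 reads 4
#7 T2 CAS(4→5) writes; counter now 5
#8 T2 reads 5
#9 T0 reads 5
#10 T2 CAS(5→6) writes; counter now 6
#11 T0 CAS(5→6) fails; counter now 6
#12 T1 CAS(4→5) fails; counter now 6
#13 T1 reads 6
#14 T0 reads 6
#15 T0 CAS(6→7) writes; counter now 7
#16 T1 CAS(6→7) fails; counter now 7
#17 T1 reads 7
#18 T1 CAS(7→8) writes; counter now 8
Log disagrees first at step 12.

step = 12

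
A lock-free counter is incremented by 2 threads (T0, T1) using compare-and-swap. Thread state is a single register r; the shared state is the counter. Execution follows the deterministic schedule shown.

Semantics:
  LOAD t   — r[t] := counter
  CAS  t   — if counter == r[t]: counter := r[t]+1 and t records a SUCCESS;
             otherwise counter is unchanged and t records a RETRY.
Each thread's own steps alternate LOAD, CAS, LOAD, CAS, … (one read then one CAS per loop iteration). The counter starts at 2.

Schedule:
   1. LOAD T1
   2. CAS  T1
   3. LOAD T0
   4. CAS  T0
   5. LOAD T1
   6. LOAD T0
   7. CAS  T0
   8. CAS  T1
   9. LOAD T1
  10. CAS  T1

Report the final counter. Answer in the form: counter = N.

counter = 6

step 1: T1 LOAD ⇒ load; ctr=2 reg=2
step 2: T1 CAS ⇒ ok; ctr=3 reg=2
step 3: T0 LOAD ⇒ load; ctr=3 reg=3
step 4: T0 CAS ⇒ ok; ctr=4 reg=3
step 5: T1 LOAD ⇒ load; ctr=4 reg=4
step 6: T0 LOAD ⇒ load; ctr=4 reg=4
step 7: T0 CAS ⇒ ok; ctr=5 reg=4
step 8: T1 CAS ⇒ retry; ctr=5 reg=4
step 9: T1 LOAD ⇒ load; ctr=5 reg=5
step 10: T1 CAS ⇒ ok; ctr=6 reg=5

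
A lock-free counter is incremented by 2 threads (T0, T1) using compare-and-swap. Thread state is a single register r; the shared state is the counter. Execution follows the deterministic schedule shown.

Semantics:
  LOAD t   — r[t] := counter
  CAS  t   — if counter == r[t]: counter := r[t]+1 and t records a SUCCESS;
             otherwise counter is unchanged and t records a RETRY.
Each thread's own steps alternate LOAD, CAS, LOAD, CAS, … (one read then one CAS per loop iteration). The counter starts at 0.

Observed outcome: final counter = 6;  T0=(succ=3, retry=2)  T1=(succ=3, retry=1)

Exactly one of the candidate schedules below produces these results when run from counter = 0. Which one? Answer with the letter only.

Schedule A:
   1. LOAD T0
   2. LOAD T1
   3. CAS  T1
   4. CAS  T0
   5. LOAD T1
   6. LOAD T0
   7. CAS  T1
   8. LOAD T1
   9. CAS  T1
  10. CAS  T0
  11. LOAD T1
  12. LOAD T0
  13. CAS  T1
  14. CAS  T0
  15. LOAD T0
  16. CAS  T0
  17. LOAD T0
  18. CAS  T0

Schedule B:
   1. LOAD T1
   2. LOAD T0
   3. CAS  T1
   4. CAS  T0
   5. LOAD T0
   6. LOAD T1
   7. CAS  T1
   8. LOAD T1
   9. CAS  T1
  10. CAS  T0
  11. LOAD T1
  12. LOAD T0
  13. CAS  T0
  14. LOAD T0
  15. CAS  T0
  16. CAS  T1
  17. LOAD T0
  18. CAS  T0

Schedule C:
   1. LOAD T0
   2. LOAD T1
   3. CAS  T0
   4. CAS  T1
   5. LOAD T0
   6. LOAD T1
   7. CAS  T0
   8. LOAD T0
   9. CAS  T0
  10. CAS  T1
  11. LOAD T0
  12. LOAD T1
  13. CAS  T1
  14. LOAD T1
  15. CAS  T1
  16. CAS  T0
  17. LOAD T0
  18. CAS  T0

Run B:
   1) LOAD T1:  M=0  r_T1=0
   2) LOAD T0:  M=0  r_T0=0
   3) CAS  T1:  M=1  r_T1=0 ✓
   4) CAS  T0:  M=1  r_T0=0 ✗
   5) LOAD T0:  M=1  r_T0=1
   6) LOAD T1:  M=1  r_T1=1
   7) CAS  T1:  M=2  r_T1=1 ✓
   8) LOAD T1:  M=2  r_T1=2
   9) CAS  T1:  M=3  r_T1=2 ✓
  10) CAS  T0:  M=3  r_T0=1 ✗
  11) LOAD T1:  M=3  r_T1=3
  12) LOAD T0:  M=3  r_T0=3
  13) CAS  T0:  M=4  r_T0=3 ✓
  14) LOAD T0:  M=4  r_T0=4
  15) CAS  T0:  M=5  r_T0=4 ✓
  16) CAS  T1:  M=5  r_T1=3 ✗
  17) LOAD T0:  M=5  r_T0=5
  18) CAS  T0:  M=6  r_T0=5 ✓

B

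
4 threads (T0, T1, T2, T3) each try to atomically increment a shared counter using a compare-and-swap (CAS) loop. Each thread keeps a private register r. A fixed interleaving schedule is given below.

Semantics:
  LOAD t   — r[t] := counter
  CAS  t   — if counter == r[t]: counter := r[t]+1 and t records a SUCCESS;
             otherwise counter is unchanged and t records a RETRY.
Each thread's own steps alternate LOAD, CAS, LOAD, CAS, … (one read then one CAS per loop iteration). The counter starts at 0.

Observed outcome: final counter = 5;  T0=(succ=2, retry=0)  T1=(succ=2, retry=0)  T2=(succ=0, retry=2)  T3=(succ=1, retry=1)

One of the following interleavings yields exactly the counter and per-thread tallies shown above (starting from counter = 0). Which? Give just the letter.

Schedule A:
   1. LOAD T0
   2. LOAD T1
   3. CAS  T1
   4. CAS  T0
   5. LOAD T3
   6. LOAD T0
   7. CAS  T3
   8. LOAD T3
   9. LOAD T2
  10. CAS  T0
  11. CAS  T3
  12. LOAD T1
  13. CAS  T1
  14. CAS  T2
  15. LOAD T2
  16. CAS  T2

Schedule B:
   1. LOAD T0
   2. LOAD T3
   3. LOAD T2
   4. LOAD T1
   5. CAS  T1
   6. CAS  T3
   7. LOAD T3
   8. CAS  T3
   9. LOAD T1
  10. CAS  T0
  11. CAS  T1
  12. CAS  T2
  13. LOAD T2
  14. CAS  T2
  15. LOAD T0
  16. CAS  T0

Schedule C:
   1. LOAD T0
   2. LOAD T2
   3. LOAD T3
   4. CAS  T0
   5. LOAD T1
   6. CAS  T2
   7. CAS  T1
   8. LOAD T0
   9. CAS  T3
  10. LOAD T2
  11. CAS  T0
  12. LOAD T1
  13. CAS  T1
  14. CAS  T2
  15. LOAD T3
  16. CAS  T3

Simulating candidate C:
step 1: T0 LOAD ⇒ load; ctr=0 reg=0
step 2: T2 LOAD ⇒ load; ctr=0 reg=0
step 3: T3 LOAD ⇒ load; ctr=0 reg=0
step 4: T0 CAS ⇒ ok; ctr=1 reg=0
step 5: T1 LOAD ⇒ load; ctr=1 reg=1
step 6: T2 CAS ⇒ retry; ctr=1 reg=0
step 7: T1 CAS ⇒ ok; ctr=2 reg=1
step 8: T0 LOAD ⇒ load; ctr=2 reg=2
step 9: T3 CAS ⇒ retry; ctr=2 reg=0
step 10: T2 LOAD ⇒ load; ctr=2 reg=2
step 11: T0 CAS ⇒ ok; ctr=3 reg=2
step 12: T1 LOAD ⇒ load; ctr=3 reg=3
step 13: T1 CAS ⇒ ok; ctr=4 reg=3
step 14: T2 CAS ⇒ retry; ctr=4 reg=2
step 15: T3 LOAD ⇒ load; ctr=4 reg=4
step 16: T3 CAS ⇒ ok; ctr=5 reg=4

C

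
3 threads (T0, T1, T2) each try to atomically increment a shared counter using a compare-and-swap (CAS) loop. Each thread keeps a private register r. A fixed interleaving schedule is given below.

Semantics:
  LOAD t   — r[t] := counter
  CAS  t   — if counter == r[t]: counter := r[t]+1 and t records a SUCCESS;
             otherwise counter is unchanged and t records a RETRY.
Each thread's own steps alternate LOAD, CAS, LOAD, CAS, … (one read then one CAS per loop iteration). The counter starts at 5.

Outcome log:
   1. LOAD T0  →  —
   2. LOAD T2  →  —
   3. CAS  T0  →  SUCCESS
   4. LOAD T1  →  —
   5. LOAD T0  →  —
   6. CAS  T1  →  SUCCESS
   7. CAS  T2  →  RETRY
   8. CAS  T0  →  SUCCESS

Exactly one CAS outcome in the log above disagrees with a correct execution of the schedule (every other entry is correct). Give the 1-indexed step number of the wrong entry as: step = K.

step = 8

Re-executing:
1. LOAD T0 → mem=5 r[T0]=5 [LOAD]
2. LOAD T2 → mem=5 r[T2]=5 [LOAD]
3. CAS T0 → mem=6 r[T0]=5 [OK]
4. LOAD T1 → mem=6 r[T1]=6 [LOAD]
5. LOAD T0 → mem=6 r[T0]=6 [LOAD]
6. CAS T1 → mem=7 r[T1]=6 [OK]
7. CAS T2 → mem=7 r[T2]=5 [RETRY]
8. CAS T0 → mem=7 r[T0]=6 [RETRY]
Flip is step 8.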